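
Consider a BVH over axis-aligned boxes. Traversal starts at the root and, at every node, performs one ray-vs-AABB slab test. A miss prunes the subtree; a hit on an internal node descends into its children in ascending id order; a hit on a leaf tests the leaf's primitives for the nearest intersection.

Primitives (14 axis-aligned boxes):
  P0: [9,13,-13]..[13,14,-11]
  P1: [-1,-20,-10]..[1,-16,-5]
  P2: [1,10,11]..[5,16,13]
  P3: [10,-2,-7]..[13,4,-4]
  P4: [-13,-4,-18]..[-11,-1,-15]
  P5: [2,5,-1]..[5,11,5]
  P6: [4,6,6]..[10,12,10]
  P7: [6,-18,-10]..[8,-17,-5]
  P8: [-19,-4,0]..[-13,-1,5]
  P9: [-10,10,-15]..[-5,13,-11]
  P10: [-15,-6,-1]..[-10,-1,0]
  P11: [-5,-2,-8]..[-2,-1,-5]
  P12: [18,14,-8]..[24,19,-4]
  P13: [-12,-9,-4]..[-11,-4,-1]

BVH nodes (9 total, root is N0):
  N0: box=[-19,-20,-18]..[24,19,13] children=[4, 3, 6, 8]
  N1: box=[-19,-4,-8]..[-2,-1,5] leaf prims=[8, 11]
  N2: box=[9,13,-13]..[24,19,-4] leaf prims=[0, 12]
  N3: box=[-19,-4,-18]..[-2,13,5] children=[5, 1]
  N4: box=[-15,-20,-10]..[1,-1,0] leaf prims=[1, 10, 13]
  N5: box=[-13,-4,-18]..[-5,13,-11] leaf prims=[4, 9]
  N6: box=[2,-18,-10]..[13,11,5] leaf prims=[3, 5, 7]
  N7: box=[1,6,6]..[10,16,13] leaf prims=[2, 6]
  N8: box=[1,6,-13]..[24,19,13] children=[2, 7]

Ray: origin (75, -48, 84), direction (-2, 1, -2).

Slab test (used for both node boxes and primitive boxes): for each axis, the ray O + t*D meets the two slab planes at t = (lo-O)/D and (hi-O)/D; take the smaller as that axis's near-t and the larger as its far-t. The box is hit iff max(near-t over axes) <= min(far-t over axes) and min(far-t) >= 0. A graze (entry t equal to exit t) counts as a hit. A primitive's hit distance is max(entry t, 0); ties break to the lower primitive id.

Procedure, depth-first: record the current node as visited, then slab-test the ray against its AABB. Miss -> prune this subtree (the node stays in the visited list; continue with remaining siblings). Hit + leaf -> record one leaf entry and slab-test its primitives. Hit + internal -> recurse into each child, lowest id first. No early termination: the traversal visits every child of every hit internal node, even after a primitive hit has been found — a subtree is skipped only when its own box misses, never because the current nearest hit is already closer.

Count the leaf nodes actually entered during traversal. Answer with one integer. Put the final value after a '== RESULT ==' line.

Trace the traversal:
N0 x:[51/2,47] y:[28,67] z:[71/2,51] -> hit [71/2,47], descend [3, 4, 6, 8]
  N3 x:[77/2,47] y:[44,61] z:[79/2,51] -> hit [44,47], descend [1, 5]
    N1 x:[77/2,47] y:[44,47] z:[79/2,46] -> hit [44,46] leaf, test {P8(miss), P11(miss)}
    N5 x:[40,44] y:[44,61] z:[95/2,51] -> miss, prune
  N4 x:[37,45] y:[28,47] z:[42,47] -> hit [42,45] leaf, test {P1(miss), P10@t=85/2, P13@t=43}
  N6 x:[31,73/2] y:[30,59] z:[79/2,47] -> miss, prune
  N8 x:[51/2,37] y:[54,67] z:[71/2,97/2] -> miss, prune

order=[0, 3, 1, 5, 4, 6, 8]  |boxes|=7  |leaves|=2  hit=P10

== RESULT ==
2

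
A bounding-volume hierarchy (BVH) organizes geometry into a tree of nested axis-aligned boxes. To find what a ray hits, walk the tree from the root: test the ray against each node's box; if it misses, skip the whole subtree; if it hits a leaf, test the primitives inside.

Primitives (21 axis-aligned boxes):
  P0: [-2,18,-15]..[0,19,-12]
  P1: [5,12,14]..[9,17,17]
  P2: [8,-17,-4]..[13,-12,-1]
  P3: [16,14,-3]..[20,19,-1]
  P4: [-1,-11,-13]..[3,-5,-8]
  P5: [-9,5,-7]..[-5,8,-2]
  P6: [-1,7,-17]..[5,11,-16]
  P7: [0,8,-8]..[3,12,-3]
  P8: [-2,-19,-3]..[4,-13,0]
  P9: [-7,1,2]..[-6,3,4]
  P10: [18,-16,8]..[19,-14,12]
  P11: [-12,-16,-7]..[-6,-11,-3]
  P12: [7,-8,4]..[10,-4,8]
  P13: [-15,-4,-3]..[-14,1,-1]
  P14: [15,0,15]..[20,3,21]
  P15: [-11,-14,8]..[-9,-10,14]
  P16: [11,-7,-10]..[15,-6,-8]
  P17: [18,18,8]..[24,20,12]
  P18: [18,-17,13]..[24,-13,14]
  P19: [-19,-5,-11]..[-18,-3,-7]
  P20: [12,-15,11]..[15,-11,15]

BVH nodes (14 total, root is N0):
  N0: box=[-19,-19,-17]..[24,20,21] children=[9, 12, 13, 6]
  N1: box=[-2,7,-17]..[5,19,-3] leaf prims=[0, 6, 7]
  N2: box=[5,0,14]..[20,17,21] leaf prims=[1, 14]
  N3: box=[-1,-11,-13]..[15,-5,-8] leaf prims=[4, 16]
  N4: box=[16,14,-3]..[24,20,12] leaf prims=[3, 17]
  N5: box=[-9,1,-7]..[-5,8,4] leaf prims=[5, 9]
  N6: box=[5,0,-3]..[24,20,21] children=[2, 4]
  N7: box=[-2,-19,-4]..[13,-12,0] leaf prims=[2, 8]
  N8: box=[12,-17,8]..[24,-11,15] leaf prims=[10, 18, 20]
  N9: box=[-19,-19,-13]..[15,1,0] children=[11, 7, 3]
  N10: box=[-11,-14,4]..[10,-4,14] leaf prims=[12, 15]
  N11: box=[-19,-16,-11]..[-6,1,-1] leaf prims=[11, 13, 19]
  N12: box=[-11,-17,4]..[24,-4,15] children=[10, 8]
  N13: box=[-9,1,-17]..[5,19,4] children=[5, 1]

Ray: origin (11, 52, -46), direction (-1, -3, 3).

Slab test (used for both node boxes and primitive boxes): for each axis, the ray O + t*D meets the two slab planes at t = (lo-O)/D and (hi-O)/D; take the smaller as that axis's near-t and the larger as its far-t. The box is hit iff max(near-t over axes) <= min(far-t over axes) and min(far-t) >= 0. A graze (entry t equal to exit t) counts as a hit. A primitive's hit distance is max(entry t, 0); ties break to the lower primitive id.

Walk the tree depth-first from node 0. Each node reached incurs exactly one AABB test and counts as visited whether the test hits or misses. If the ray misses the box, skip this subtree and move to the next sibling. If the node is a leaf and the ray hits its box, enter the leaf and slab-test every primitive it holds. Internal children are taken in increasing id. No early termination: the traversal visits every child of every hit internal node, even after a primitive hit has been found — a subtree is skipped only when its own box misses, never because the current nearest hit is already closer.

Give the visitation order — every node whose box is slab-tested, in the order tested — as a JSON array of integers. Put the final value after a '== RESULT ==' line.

Walk:
N0 x:[-13,30] y:[32/3,71/3] z:[29/3,67/3] -> hit [32/3,67/3], descend [6, 9, 12, 13]
  N6 x:[-13,6] y:[32/3,52/3] z:[43/3,67/3] -> miss, prune
  N9 x:[-4,30] y:[17,71/3] z:[11,46/3] -> miss, prune
  N12 x:[-13,22] y:[56/3,23] z:[50/3,61/3] -> hit [56/3,61/3], descend [8, 10]
    N8 x:[-13,-1] y:[21,23] z:[18,61/3] -> miss, prune
    N10 x:[1,22] y:[56/3,22] z:[50/3,20] -> hit [56/3,20] leaf, test {P12(miss), P15(miss)}
  N13 x:[6,20] y:[11,17] z:[29/3,50/3] -> hit [11,50/3], descend [1, 5]
    N1 x:[6,13] y:[11,15] z:[29/3,43/3] -> hit [11,13] leaf, test {P0@t=11, P6(miss), P7(miss)}
    N5 x:[16,20] y:[44/3,17] z:[13,50/3] -> hit [16,50/3] leaf, test {P5(miss), P9(miss)}

9 AABB tests over nodes [0, 6, 9, 12, 8, 10, 13, 1, 5]; 3 leaves entered; closest P0.

== RESULT ==
[0, 6, 9, 12, 8, 10, 13, 1, 5]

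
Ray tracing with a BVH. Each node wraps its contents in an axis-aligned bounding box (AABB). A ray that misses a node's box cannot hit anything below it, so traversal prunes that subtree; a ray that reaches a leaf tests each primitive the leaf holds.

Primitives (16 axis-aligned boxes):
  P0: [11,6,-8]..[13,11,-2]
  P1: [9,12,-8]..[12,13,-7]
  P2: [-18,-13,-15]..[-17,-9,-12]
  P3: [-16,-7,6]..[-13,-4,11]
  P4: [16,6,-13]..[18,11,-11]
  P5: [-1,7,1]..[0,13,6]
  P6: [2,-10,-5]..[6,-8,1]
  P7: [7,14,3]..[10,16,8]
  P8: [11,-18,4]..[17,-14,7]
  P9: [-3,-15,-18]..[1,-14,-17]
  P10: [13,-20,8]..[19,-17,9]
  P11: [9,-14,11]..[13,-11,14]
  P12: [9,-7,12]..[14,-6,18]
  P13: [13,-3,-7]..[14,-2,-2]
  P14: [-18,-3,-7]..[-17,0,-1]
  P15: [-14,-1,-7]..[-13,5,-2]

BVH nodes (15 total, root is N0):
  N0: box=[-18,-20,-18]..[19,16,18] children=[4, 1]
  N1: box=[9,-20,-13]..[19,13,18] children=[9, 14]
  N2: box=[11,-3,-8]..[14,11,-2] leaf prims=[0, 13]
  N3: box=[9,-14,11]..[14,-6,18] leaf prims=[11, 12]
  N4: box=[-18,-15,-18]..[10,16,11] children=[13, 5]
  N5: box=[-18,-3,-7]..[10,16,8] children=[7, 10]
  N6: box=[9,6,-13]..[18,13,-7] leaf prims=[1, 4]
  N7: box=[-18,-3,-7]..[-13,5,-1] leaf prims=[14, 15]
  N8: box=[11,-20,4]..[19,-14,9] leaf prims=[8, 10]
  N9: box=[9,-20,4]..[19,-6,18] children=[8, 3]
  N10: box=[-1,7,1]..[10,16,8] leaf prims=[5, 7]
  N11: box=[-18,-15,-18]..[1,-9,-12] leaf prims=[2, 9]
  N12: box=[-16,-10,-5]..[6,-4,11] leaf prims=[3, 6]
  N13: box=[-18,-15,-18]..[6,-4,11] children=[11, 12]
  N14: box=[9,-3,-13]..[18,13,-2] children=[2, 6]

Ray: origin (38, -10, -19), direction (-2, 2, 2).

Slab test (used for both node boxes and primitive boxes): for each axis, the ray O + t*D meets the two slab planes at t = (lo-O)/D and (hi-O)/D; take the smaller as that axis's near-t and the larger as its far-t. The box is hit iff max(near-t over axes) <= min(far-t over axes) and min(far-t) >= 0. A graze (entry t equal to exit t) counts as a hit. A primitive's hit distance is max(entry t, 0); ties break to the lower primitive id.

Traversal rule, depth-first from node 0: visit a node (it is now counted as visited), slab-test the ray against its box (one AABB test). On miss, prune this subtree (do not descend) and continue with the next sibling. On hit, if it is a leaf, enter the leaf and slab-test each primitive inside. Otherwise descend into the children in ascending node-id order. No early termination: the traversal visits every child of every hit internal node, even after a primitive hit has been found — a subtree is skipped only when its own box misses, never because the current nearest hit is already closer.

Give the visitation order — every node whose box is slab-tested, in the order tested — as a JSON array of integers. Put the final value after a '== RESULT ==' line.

Traverse from the root:
N0 x:[19/2,28] y:[-5,13] z:[1/2,37/2] -> hit [19/2,13], descend [1, 4]
  N1 x:[19/2,29/2] y:[-5,23/2] z:[3,37/2] -> hit [19/2,23/2], descend [9, 14]
    N9 x:[19/2,29/2] y:[-5,2] z:[23/2,37/2] -> miss, prune
    N14 x:[10,29/2] y:[7/2,23/2] z:[3,17/2] -> miss, prune
  N4 x:[14,28] y:[-5/2,13] z:[1/2,15] -> miss, prune

order=[0, 1, 9, 14, 4]  |boxes|=5  |leaves|=0  hit=miss

== RESULT ==
[0, 1, 9, 14, 4]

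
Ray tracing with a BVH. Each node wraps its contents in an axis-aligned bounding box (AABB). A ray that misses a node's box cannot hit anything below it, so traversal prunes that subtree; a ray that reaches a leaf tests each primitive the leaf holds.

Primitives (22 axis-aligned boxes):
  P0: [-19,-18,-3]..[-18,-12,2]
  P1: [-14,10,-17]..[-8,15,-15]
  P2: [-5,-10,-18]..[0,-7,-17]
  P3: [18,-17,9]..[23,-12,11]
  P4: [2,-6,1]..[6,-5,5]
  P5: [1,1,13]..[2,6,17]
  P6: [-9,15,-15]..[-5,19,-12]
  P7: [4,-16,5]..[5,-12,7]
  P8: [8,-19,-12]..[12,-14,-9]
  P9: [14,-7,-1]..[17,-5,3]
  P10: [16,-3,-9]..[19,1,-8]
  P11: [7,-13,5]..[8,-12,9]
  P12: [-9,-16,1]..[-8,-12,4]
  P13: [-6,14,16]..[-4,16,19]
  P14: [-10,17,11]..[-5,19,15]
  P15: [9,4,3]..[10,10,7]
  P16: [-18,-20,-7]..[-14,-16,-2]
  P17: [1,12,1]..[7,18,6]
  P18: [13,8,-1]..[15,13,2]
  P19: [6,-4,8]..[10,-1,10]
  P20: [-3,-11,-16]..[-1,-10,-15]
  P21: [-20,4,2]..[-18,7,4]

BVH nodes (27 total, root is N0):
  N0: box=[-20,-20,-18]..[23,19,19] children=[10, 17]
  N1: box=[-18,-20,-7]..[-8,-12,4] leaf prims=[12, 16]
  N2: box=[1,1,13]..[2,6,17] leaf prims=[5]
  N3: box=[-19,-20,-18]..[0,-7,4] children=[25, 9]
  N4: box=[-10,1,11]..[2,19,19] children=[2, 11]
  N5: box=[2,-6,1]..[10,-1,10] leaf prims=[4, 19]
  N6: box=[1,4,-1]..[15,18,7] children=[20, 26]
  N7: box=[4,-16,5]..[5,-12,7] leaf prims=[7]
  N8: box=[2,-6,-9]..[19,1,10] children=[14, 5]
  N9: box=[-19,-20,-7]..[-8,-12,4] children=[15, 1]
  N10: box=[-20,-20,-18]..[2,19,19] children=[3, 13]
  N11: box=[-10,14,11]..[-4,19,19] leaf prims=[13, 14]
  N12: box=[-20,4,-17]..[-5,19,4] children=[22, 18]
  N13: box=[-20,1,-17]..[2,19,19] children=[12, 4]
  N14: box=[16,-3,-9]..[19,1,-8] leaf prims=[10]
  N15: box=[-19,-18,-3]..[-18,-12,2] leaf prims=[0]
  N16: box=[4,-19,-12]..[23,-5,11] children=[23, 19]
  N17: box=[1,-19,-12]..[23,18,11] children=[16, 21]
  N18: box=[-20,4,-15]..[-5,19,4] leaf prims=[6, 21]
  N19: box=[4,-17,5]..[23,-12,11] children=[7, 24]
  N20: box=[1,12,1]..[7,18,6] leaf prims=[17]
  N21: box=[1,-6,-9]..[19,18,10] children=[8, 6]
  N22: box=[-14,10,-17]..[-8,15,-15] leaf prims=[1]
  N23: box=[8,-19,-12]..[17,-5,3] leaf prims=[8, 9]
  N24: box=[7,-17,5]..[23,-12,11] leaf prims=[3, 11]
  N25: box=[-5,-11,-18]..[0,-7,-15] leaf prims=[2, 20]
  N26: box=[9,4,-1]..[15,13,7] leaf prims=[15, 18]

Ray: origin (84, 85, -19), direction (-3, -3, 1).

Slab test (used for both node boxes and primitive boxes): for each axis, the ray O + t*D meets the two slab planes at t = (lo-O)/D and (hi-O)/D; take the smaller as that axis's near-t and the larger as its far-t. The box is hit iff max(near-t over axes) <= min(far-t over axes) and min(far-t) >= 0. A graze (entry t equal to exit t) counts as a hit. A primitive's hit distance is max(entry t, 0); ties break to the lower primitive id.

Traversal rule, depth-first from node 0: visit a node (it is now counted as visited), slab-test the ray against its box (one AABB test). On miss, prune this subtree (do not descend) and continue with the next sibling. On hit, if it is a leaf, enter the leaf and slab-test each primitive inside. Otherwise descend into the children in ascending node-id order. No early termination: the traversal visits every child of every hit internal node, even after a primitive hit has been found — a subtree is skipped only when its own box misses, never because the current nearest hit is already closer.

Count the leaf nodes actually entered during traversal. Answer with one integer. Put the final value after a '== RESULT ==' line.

Walk:
N0 x:[61/3,104/3] y:[22,35] z:[1,38] -> hit [22,104/3], descend [10, 17]
  N10 x:[82/3,104/3] y:[22,35] z:[1,38] -> hit [82/3,104/3], descend [3, 13]
    N3 x:[28,103/3] y:[92/3,35] z:[1,23] -> miss, prune
    N13 x:[82/3,104/3] y:[22,28] z:[2,38] -> hit [82/3,28], descend [4, 12]
      N4 x:[82/3,94/3] y:[22,28] z:[30,38] -> miss, prune
      N12 x:[89/3,104/3] y:[22,27] z:[2,23] -> miss, prune
  N17 x:[61/3,83/3] y:[67/3,104/3] z:[7,30] -> hit [67/3,83/3], descend [16, 21]
    N16 x:[61/3,80/3] y:[30,104/3] z:[7,30] -> miss, prune
    N21 x:[65/3,83/3] y:[67/3,91/3] z:[10,29] -> hit [67/3,83/3], descend [6, 8]
      N6 x:[23,83/3] y:[67/3,27] z:[18,26] -> hit [23,26], descend [20, 26]
        N20 x:[77/3,83/3] y:[67/3,73/3] z:[20,25] -> miss, prune
        N26 x:[23,25] y:[24,27] z:[18,26] -> hit [24,25] leaf, test {P15@t=25, P18(miss)}
      N8 x:[65/3,82/3] y:[28,91/3] z:[10,29] -> miss, prune

13 AABB tests over nodes [0, 10, 3, 13, 4, 12, 17, 16, 21, 6, 20, 26, 8]; 1 leaf entered; closest P15.

== RESULT ==
1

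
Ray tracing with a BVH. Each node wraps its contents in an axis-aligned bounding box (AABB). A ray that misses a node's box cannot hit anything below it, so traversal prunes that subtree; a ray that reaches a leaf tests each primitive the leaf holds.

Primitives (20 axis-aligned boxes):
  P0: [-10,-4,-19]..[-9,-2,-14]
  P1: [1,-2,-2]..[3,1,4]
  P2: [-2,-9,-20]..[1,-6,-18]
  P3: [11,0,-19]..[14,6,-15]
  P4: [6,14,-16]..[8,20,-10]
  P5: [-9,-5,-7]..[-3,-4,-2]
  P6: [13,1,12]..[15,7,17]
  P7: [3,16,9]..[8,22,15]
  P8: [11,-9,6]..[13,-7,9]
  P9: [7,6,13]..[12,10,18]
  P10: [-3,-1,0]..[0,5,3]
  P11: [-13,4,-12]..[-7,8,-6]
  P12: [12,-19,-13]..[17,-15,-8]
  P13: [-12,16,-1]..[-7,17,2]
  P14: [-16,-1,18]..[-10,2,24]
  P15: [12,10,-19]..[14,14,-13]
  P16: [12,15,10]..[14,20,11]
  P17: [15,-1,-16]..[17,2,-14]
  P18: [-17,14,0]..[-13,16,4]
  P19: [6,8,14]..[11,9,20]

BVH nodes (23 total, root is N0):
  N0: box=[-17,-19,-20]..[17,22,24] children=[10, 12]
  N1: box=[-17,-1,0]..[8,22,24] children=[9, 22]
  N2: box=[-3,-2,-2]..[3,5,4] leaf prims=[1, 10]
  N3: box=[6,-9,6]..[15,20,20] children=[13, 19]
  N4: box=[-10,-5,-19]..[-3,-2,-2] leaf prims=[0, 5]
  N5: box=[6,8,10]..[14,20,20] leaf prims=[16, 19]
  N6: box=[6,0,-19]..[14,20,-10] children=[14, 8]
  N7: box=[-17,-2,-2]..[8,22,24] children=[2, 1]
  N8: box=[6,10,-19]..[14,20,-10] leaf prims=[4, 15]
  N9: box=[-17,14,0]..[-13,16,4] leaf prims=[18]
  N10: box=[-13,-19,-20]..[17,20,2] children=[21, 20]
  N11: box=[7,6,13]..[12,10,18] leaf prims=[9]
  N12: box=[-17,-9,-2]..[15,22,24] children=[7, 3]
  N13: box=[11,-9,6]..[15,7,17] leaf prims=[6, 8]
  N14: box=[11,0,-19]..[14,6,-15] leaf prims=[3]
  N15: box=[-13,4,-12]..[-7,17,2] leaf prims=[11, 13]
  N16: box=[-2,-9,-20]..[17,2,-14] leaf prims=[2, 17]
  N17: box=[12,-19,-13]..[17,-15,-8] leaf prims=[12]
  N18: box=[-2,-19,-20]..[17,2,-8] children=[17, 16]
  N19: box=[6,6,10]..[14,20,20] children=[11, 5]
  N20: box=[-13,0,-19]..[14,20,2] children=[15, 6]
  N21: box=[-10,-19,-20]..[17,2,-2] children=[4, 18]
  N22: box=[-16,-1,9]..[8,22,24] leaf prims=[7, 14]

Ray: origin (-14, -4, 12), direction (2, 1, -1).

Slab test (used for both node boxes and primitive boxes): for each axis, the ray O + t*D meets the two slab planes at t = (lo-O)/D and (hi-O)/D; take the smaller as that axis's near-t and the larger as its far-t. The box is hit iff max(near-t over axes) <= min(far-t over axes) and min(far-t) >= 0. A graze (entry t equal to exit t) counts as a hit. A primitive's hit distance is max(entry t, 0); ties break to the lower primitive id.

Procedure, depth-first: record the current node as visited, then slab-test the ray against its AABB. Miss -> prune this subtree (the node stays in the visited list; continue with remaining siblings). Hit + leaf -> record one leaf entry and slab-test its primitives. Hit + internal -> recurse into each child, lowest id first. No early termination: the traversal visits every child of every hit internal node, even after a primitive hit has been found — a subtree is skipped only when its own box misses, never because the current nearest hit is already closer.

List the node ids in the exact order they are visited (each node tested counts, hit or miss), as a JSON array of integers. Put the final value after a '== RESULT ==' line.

Trace the traversal:
N0 x:[-3/2,31/2] y:[-15,26] z:[-12,32] -> hit [-3/2,31/2], descend [10, 12]
  N10 x:[1/2,31/2] y:[-15,24] z:[10,32] -> hit [10,31/2], descend [20, 21]
    N20 x:[1/2,14] y:[4,24] z:[10,31] -> hit [10,14], descend [6, 15]
      N6 x:[10,14] y:[4,24] z:[22,31] -> miss, prune
      N15 x:[1/2,7/2] y:[8,21] z:[10,24] -> miss, prune
    N21 x:[2,31/2] y:[-15,6] z:[14,32] -> miss, prune
  N12 x:[-3/2,29/2] y:[-5,26] z:[-12,14] -> hit [-3/2,14], descend [3, 7]
    N3 x:[10,29/2] y:[-5,24] z:[-8,6] -> miss, prune
    N7 x:[-3/2,11] y:[2,26] z:[-12,14] -> hit [2,11], descend [1, 2]
      N1 x:[-3/2,11] y:[3,26] z:[-12,12] -> hit [3,11], descend [9, 22]
        N9 x:[-3/2,1/2] y:[18,20] z:[8,12] -> miss, prune
        N22 x:[-1,11] y:[3,26] z:[-12,3] -> hit [3,3] leaf, test {P7(miss), P14(miss)}
      N2 x:[11/2,17/2] y:[2,9] z:[8,14] -> hit [8,17/2] leaf, test {P1(miss), P10(miss)}

Summary -> nodes [0, 10, 20, 6, 15, 21, 12, 3, 7, 1, 9, 22, 2]; box-tests=13; leaf-entries=2; first=miss

== RESULT ==
[0, 10, 20, 6, 15, 21, 12, 3, 7, 1, 9, 22, 2]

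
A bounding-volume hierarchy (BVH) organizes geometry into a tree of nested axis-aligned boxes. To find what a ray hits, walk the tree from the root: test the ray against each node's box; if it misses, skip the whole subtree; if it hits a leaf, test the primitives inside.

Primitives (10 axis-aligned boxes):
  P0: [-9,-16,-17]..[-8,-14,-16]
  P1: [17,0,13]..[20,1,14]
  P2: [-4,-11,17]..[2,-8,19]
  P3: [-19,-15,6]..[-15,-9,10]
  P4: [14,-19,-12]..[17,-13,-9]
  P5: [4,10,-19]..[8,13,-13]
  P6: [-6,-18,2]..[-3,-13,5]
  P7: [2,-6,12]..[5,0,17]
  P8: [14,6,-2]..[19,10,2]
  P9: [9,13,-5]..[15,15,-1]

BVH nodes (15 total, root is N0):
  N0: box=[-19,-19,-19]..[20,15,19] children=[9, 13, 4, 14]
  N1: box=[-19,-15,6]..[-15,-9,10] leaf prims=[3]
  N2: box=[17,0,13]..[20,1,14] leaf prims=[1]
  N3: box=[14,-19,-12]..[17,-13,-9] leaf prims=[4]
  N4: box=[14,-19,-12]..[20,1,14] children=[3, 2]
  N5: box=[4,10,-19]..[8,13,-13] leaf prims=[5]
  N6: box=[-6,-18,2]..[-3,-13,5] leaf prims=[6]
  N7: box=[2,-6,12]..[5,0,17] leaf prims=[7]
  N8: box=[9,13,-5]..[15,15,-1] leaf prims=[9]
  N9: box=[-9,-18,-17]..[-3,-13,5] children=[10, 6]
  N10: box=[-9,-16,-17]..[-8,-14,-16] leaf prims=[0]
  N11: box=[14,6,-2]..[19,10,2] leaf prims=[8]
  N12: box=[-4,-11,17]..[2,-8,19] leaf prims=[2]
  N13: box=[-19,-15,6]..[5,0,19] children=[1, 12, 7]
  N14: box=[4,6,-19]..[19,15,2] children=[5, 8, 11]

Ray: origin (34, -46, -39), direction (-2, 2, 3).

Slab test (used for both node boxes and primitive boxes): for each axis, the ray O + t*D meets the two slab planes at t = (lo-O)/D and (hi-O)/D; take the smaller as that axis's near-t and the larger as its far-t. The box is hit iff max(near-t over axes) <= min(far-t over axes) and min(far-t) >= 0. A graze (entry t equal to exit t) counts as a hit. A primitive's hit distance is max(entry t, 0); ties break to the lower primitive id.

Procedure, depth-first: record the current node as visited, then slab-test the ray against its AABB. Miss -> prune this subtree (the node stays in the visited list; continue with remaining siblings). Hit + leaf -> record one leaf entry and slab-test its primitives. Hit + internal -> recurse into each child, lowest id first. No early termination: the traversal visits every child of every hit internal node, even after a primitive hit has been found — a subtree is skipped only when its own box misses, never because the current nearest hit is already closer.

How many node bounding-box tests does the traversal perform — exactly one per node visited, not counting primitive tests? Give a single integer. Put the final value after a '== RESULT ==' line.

Traverse from the root:
N0 x:[7,53/2] y:[27/2,61/2] z:[20/3,58/3] -> hit [27/2,58/3], descend [4, 9, 13, 14]
  N4 x:[7,10] y:[27/2,47/2] z:[9,53/3] -> miss, prune
  N9 x:[37/2,43/2] y:[14,33/2] z:[22/3,44/3] -> miss, prune
  N13 x:[29/2,53/2] y:[31/2,23] z:[15,58/3] -> hit [31/2,58/3], descend [1, 7, 12]
    N1 x:[49/2,53/2] y:[31/2,37/2] z:[15,49/3] -> miss, prune
    N7 x:[29/2,16] y:[20,23] z:[17,56/3] -> miss, prune
    N12 x:[16,19] y:[35/2,19] z:[56/3,58/3] -> hit [56/3,19] leaf, test {P2@t=56/3}
  N14 x:[15/2,15] y:[26,61/2] z:[20/3,41/3] -> miss, prune

order=[0, 4, 9, 13, 1, 7, 12, 14]  |boxes|=8  |leaves|=1  hit=P2

== RESULT ==
8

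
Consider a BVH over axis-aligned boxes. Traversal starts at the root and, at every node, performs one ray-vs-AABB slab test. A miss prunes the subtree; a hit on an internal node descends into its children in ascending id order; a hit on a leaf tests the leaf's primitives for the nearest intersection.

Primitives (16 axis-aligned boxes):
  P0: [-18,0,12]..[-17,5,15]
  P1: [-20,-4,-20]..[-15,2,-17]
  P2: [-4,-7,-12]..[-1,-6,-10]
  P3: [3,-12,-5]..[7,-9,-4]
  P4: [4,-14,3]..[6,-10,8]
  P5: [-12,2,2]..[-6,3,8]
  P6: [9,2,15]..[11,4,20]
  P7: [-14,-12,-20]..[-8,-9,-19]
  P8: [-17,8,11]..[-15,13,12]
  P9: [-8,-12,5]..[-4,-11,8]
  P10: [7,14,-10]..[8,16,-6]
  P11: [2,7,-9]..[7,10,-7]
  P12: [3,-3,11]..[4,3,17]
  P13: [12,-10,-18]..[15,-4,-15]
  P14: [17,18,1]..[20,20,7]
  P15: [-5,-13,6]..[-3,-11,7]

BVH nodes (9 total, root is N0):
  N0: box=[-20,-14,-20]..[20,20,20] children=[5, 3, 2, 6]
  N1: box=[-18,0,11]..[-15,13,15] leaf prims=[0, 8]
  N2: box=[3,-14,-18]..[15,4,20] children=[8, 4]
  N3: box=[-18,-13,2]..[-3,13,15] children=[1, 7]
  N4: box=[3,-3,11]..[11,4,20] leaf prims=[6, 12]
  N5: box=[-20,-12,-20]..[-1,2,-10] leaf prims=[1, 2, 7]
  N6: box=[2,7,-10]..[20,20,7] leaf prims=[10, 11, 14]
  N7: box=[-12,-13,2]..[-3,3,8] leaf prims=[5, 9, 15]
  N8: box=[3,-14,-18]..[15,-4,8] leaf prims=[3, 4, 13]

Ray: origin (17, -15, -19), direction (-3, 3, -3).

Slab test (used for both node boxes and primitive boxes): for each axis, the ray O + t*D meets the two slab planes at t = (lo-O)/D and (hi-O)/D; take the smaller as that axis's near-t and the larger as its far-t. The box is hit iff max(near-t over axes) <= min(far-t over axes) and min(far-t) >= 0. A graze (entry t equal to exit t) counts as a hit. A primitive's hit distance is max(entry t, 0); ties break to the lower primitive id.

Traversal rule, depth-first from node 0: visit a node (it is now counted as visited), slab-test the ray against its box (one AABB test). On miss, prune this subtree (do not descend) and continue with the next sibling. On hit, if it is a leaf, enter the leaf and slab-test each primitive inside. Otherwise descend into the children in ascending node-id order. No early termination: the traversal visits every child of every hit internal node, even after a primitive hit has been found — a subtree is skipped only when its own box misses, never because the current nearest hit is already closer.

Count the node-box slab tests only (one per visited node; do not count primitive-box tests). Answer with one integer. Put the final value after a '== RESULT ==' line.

Trace the traversal:
N0 x:[-1,37/3] y:[1/3,35/3] z:[-13,1/3] -> hit [1/3,1/3], descend [2, 3, 5, 6]
  N2 x:[2/3,14/3] y:[1/3,19/3] z:[-13,-1/3] -> miss, prune
  N3 x:[20/3,35/3] y:[2/3,28/3] z:[-34/3,-7] -> miss, prune
  N5 x:[6,37/3] y:[1,17/3] z:[-3,1/3] -> miss, prune
  N6 x:[-1,5] y:[22/3,35/3] z:[-26/3,-3] -> miss, prune

Summary -> nodes [0, 2, 3, 5, 6]; box-tests=5; leaf-entries=0; first=miss

== RESULT ==
5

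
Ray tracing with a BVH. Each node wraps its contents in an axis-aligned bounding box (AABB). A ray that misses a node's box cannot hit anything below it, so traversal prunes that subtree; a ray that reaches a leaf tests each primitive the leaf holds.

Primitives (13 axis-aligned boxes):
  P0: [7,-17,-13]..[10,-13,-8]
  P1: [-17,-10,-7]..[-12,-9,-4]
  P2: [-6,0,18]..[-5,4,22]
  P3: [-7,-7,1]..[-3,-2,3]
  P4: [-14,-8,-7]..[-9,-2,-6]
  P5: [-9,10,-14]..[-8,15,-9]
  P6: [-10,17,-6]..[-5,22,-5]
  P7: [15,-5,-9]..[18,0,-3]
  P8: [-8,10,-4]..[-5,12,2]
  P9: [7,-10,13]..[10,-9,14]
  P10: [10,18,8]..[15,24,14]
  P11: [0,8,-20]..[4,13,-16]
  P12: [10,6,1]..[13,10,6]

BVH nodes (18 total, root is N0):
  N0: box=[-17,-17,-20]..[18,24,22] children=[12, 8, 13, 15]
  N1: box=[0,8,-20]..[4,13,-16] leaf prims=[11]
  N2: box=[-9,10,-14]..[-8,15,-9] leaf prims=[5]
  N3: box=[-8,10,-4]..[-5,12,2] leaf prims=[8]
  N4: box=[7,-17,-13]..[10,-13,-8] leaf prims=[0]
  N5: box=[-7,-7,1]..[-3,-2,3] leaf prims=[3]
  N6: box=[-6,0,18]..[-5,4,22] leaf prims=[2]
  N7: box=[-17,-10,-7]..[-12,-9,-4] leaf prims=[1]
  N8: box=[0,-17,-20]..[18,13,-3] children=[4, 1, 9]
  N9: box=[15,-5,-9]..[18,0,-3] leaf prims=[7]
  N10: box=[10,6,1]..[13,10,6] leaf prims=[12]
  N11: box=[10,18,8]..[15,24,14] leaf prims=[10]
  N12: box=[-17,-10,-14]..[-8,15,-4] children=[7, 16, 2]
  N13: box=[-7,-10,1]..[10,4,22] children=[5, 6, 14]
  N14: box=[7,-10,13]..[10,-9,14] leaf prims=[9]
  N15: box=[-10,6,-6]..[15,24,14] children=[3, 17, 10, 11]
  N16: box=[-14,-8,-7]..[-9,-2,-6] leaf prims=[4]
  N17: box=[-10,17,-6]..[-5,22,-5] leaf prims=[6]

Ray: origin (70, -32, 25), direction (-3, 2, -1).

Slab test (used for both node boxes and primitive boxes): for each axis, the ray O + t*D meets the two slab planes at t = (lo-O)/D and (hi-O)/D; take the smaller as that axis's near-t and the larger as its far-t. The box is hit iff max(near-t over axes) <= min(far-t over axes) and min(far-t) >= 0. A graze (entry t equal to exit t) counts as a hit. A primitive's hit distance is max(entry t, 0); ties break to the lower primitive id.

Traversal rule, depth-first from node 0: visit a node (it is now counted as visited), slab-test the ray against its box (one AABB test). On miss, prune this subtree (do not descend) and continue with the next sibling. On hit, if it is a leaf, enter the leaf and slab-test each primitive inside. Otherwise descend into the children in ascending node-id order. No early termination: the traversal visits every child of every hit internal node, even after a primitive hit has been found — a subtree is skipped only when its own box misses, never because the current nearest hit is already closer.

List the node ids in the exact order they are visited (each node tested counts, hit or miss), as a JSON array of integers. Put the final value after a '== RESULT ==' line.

Trace the traversal:
N0 x:[52/3,29] y:[15/2,28] z:[3,45] -> hit [52/3,28], descend [8, 12, 13, 15]
  N8 x:[52/3,70/3] y:[15/2,45/2] z:[28,45] -> miss, prune
  N12 x:[26,29] y:[11,47/2] z:[29,39] -> miss, prune
  N13 x:[20,77/3] y:[11,18] z:[3,24] -> miss, prune
  N15 x:[55/3,80/3] y:[19,28] z:[11,31] -> hit [19,80/3], descend [3, 10, 11, 17]
    N3 x:[25,26] y:[21,22] z:[23,29] -> miss, prune
    N10 x:[19,20] y:[19,21] z:[19,24] -> hit [19,20] leaf, test {P12@t=19}
    N11 x:[55/3,20] y:[25,28] z:[11,17] -> miss, prune
    N17 x:[25,80/3] y:[49/2,27] z:[30,31] -> miss, prune

9 AABB tests over nodes [0, 8, 12, 13, 15, 3, 10, 11, 17]; 1 leaf entered; closest P12.

== RESULT ==
[0, 8, 12, 13, 15, 3, 10, 11, 17]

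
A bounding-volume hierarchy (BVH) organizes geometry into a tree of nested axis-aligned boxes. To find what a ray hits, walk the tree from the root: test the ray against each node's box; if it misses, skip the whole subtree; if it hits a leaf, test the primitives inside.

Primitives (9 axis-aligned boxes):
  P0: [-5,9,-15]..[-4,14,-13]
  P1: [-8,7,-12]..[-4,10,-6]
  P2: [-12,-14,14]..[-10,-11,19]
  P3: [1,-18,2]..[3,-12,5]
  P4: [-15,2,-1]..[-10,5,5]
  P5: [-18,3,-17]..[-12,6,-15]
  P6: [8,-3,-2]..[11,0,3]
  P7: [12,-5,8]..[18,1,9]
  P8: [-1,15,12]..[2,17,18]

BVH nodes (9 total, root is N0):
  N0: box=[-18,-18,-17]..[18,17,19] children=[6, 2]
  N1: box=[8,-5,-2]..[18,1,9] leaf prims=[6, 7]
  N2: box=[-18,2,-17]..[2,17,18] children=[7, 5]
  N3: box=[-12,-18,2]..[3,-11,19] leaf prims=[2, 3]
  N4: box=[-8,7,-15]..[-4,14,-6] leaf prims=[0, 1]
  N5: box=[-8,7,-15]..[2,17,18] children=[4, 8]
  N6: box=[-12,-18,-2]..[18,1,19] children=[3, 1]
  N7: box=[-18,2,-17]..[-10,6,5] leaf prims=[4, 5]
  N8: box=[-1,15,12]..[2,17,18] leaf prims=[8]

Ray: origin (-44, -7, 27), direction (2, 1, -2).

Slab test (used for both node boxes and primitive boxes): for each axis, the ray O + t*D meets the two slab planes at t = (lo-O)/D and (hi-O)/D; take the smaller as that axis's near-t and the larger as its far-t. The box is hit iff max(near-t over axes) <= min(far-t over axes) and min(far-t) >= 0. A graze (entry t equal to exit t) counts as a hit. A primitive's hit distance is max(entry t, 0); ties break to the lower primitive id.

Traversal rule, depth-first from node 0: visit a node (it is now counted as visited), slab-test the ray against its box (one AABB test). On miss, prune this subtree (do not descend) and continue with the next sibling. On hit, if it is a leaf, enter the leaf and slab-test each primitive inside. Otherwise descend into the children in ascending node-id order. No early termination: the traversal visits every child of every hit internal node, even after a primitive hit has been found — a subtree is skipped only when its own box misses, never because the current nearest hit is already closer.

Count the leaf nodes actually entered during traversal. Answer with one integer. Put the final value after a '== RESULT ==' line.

Trace the traversal:
N0 x:[13,31] y:[-11,24] z:[4,22] -> hit [13,22], descend [2, 6]
  N2 x:[13,23] y:[9,24] z:[9/2,22] -> hit [13,22], descend [5, 7]
    N5 x:[18,23] y:[14,24] z:[9/2,21] -> hit [18,21], descend [4, 8]
      N4 x:[18,20] y:[14,21] z:[33/2,21] -> hit [18,20] leaf, test {P0@t=20, P1(miss)}
      N8 x:[43/2,23] y:[22,24] z:[9/2,15/2] -> miss, prune
    N7 x:[13,17] y:[9,13] z:[11,22] -> hit [13,13] leaf, test {P4(miss), P5(miss)}
  N6 x:[16,31] y:[-11,8] z:[4,29/2] -> miss, prune

Visited [0, 2, 5, 4, 8, 7, 6]. Tests: 7 box, 2 leaf. Nearest: P0.

== RESULT ==
2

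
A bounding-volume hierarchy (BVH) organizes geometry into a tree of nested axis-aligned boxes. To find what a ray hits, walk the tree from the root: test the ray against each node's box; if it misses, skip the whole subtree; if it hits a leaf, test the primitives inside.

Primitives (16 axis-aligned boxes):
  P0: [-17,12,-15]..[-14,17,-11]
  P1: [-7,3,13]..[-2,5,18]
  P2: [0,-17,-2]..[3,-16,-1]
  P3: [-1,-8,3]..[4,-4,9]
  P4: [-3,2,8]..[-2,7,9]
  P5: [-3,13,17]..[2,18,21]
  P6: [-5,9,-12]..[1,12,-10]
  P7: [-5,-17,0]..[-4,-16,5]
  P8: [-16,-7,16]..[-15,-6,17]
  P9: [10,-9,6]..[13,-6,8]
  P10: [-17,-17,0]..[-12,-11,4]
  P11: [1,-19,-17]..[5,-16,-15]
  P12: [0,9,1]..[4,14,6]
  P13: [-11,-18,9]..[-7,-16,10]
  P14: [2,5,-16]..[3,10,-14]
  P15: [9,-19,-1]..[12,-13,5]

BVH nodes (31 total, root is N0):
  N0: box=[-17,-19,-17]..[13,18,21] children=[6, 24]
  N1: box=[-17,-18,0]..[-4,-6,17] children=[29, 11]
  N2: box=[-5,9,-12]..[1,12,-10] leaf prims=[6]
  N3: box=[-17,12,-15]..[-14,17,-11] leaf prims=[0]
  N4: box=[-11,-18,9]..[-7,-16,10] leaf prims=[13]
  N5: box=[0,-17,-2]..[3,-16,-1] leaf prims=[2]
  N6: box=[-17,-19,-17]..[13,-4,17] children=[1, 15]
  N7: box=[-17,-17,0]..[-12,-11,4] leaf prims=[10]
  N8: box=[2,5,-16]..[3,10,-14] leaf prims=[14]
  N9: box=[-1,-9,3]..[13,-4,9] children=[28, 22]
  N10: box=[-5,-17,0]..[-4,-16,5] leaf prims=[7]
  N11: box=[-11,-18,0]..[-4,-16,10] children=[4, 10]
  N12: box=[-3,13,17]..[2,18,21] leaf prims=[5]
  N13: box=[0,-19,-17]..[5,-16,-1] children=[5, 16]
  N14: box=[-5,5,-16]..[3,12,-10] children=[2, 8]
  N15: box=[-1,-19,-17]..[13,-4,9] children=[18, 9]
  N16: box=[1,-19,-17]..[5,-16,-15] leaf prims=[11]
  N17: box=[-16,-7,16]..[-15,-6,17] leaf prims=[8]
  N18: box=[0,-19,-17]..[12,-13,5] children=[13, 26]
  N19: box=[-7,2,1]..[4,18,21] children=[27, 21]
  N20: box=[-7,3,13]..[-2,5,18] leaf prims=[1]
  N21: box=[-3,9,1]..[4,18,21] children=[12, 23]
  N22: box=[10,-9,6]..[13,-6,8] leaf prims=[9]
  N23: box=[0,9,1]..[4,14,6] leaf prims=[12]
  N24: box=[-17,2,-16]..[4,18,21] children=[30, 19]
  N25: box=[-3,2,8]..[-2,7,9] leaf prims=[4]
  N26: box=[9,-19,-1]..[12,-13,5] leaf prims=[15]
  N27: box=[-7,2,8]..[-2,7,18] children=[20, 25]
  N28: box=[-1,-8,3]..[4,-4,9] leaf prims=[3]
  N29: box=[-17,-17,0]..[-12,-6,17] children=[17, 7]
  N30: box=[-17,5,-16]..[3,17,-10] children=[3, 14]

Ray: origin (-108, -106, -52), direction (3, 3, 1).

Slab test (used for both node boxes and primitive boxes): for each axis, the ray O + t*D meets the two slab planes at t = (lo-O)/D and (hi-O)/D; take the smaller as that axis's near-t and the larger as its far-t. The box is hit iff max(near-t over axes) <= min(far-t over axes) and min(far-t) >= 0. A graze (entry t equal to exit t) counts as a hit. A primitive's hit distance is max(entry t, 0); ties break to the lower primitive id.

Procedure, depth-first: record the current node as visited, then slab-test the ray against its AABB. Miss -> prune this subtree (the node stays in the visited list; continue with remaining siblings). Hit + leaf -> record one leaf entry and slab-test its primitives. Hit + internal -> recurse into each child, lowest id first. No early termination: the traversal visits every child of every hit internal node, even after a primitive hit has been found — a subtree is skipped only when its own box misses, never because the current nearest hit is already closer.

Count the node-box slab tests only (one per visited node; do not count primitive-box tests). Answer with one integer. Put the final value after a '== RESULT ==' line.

Walk:
N0 x:[91/3,121/3] y:[29,124/3] z:[35,73] -> hit [35,121/3], descend [6, 24]
  N6 x:[91/3,121/3] y:[29,34] z:[35,69] -> miss, prune
  N24 x:[91/3,112/3] y:[36,124/3] z:[36,73] -> hit [36,112/3], descend [19, 30]
    N19 x:[101/3,112/3] y:[36,124/3] z:[53,73] -> miss, prune
    N30 x:[91/3,37] y:[37,41] z:[36,42] -> hit [37,37], descend [3, 14]
      N3 x:[91/3,94/3] y:[118/3,41] z:[37,41] -> miss, prune
      N14 x:[103/3,37] y:[37,118/3] z:[36,42] -> hit [37,37], descend [2, 8]
        N2 x:[103/3,109/3] y:[115/3,118/3] z:[40,42] -> miss, prune
        N8 x:[110/3,37] y:[37,116/3] z:[36,38] -> hit [37,37] leaf, test {P14@t=37}

9 AABB tests over nodes [0, 6, 24, 19, 30, 3, 14, 2, 8]; 1 leaf entered; closest P14.

== RESULT ==
9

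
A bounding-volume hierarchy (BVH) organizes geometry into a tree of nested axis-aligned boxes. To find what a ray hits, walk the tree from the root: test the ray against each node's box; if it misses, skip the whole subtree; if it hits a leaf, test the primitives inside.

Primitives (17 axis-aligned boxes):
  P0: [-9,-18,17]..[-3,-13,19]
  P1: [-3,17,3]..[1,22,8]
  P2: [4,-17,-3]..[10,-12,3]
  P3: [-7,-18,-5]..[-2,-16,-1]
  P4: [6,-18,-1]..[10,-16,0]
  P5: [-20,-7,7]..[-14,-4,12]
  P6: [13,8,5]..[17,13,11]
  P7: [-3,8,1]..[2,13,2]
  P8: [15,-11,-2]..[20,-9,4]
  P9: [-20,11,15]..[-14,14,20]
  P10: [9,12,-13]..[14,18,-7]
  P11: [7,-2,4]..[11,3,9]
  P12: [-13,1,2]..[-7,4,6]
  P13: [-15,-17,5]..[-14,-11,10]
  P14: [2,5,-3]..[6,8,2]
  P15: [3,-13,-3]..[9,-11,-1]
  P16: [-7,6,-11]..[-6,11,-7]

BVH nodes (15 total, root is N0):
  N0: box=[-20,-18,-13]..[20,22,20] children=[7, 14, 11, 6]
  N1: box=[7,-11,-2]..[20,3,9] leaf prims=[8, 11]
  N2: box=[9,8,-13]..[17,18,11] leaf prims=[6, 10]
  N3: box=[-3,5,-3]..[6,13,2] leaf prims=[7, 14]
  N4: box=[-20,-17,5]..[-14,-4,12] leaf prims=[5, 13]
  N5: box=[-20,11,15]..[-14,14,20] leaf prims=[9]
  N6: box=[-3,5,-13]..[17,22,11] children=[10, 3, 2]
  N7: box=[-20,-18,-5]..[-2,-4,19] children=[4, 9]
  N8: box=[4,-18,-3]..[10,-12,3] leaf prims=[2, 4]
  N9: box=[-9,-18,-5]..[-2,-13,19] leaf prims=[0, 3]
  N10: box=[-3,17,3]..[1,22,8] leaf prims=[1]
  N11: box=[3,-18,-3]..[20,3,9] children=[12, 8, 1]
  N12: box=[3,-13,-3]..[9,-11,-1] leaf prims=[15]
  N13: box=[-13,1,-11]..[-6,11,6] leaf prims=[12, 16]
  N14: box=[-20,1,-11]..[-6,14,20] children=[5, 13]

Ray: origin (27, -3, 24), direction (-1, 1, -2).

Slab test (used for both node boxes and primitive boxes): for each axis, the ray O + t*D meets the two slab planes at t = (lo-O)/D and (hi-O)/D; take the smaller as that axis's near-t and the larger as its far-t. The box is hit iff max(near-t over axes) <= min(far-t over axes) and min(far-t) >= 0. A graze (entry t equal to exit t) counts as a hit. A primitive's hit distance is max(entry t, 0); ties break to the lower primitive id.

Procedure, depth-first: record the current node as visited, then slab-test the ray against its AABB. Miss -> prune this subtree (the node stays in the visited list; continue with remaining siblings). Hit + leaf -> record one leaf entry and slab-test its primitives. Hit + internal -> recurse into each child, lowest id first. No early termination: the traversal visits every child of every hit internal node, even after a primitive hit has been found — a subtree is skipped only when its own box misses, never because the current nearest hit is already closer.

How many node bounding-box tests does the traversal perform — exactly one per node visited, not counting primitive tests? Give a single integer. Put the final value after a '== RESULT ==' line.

Walk:
N0 x:[7,47] y:[-15,25] z:[2,37/2] -> hit [7,37/2], descend [6, 7, 11, 14]
  N6 x:[10,30] y:[8,25] z:[13/2,37/2] -> hit [10,37/2], descend [2, 3, 10]
    N2 x:[10,18] y:[11,21] z:[13/2,37/2] -> hit [11,18] leaf, test {P6(miss), P10@t=31/2}
    N3 x:[21,30] y:[8,16] z:[11,27/2] -> miss, prune
    N10 x:[26,30] y:[20,25] z:[8,21/2] -> miss, prune
  N7 x:[29,47] y:[-15,-1] z:[5/2,29/2] -> miss, prune
  N11 x:[7,24] y:[-15,6] z:[15/2,27/2] -> miss, prune
  N14 x:[33,47] y:[4,17] z:[2,35/2] -> miss, prune

order=[0, 6, 2, 3, 10, 7, 11, 14]  |boxes|=8  |leaves|=1  hit=P10

== RESULT ==
8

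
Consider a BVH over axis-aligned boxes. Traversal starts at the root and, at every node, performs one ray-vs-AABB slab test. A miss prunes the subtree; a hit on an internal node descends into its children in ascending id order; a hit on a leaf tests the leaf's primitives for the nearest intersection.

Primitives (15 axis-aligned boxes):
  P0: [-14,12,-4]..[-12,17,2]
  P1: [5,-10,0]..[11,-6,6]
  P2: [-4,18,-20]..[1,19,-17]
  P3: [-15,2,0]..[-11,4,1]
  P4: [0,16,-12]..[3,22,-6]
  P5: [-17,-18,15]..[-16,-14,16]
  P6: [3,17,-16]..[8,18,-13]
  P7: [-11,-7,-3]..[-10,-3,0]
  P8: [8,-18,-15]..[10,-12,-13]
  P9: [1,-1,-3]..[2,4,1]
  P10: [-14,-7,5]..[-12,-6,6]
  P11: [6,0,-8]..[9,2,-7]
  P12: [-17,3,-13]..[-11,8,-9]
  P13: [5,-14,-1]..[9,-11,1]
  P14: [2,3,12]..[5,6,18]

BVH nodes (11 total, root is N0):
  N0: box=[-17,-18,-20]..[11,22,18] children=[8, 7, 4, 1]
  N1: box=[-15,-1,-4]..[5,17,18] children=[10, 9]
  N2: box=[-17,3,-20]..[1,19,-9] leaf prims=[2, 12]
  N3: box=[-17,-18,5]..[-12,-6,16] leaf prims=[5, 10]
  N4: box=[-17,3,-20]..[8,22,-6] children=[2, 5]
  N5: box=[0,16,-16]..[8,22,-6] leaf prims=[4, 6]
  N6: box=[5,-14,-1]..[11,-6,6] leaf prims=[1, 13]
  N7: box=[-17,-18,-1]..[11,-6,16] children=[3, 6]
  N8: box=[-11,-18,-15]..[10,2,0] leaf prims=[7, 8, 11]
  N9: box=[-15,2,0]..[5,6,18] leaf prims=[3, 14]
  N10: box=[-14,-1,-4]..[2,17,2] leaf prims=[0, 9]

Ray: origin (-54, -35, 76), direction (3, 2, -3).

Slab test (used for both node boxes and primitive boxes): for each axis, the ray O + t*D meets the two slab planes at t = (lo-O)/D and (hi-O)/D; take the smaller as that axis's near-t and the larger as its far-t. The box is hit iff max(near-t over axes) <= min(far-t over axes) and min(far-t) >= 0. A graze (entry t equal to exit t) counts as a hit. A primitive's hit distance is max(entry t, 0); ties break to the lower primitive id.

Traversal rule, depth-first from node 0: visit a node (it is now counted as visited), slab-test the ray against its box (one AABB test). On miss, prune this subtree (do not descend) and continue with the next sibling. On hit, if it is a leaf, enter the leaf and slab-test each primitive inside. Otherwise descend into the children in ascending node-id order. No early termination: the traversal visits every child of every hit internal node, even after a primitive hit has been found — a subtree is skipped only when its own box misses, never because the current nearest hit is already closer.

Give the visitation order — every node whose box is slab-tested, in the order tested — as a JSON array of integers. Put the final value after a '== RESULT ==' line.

Traverse from the root:
N0 x:[37/3,65/3] y:[17/2,57/2] z:[58/3,32] -> hit [58/3,65/3], descend [1, 4, 7, 8]
  N1 x:[13,59/3] y:[17,26] z:[58/3,80/3] -> hit [58/3,59/3], descend [9, 10]
    N9 x:[13,59/3] y:[37/2,41/2] z:[58/3,76/3] -> hit [58/3,59/3] leaf, test {P3(miss), P14@t=58/3}
    N10 x:[40/3,56/3] y:[17,26] z:[74/3,80/3] -> miss, prune
  N4 x:[37/3,62/3] y:[19,57/2] z:[82/3,32] -> miss, prune
  N7 x:[37/3,65/3] y:[17/2,29/2] z:[20,77/3] -> miss, prune
  N8 x:[43/3,64/3] y:[17/2,37/2] z:[76/3,91/3] -> miss, prune

7 AABB tests over nodes [0, 1, 9, 10, 4, 7, 8]; 1 leaf entered; closest P14.

== RESULT ==
[0, 1, 9, 10, 4, 7, 8]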